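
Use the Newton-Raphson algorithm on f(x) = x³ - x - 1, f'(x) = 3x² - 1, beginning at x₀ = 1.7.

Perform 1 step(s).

f(x) = x³ - x - 1
f'(x) = 3x² - 1
x₀ = 1.7

Newton-Raphson formula: x_{n+1} = x_n - f(x_n)/f'(x_n)

Iteration 1:
  f(1.700000) = 2.213000
  f'(1.700000) = 7.670000
  x_1 = 1.700000 - 2.213000/7.670000 = 1.411473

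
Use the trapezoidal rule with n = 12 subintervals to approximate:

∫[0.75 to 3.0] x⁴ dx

f(x) = x⁴
a = 0.75, b = 3.0, n = 12
h = (b - a)/n = 0.187500

Trapezoidal rule: (h/2)[f(x₀) + 2f(x₁) + 2f(x₂) + ... + f(xₙ)]

x_0 = 0.7500, f(x_0) = 0.316406, coefficient = 1
x_1 = 0.9375, f(x_1) = 0.772476, coefficient = 2
x_2 = 1.1250, f(x_2) = 1.601807, coefficient = 2
x_3 = 1.3125, f(x_3) = 2.967545, coefficient = 2
x_4 = 1.5000, f(x_4) = 5.062500, coefficient = 2
x_5 = 1.6875, f(x_5) = 8.109146, coefficient = 2
x_6 = 1.8750, f(x_6) = 12.359619, coefficient = 2
x_7 = 2.0625, f(x_7) = 18.095718, coefficient = 2
x_8 = 2.2500, f(x_8) = 25.628906, coefficient = 2
x_9 = 2.4375, f(x_9) = 35.300308, coefficient = 2
x_10 = 2.6250, f(x_10) = 47.480713, coefficient = 2
x_11 = 2.8125, f(x_11) = 62.570572, coefficient = 2
x_12 = 3.0000, f(x_12) = 81.000000, coefficient = 1

I ≈ (0.187500/2) × 521.215027 = 48.863909
Exact value: 48.552539
Error: 0.311370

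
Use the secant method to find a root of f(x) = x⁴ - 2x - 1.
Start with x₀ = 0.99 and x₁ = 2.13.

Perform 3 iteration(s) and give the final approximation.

f(x) = x⁴ - 2x - 1
x₀ = 0.99, x₁ = 2.13

Secant formula: x_{n+1} = x_n - f(x_n)(x_n - x_{n-1})/(f(x_n) - f(x_{n-1}))

Iteration 1:
  f(0.990000) = -2.019404
  f(2.130000) = 15.323462
  x_2 = 2.130000 - 15.323462×(2.130000 - 0.990000)/(15.323462 - (-2.019404))
       = 1.122742
Iteration 2:
  f(2.130000) = 15.323462
  f(1.122742) = -1.656500
  x_3 = 1.122742 - (-1.656500)×(1.122742 - 2.130000)/(-1.656500 - 15.323462)
       = 1.221006
Iteration 3:
  f(1.122742) = -1.656500
  f(1.221006) = -1.219362
  x_4 = 1.221006 - (-1.219362)×(1.221006 - 1.122742)/(-1.219362 - (-1.656500))
       = 1.495106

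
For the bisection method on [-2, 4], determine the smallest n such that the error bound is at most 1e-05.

We need (b-a)/2^n ≤ 1e-05
(4 - (-2))/2^n ≤ 1e-05
6/2^n ≤ 1e-05
2^n ≥ 600000
n ≥ log₂(600000) = 19.19
n ≥ 20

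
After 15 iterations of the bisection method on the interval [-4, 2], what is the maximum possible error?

Bisection error bound: |error| ≤ (b-a)/2^n
|error| ≤ (2 - (-4))/2^15 = 6/2^15
|error| ≤ 0.0001831055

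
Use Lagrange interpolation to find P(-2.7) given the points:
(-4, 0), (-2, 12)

Lagrange interpolation formula:
P(x) = Σ yᵢ × Lᵢ(x)
where Lᵢ(x) = Π_{j≠i} (x - xⱼ)/(xᵢ - xⱼ)

L_0(-2.7) = (-2.7 - (-2))/(-4 - (-2)) = 0.350000
L_1(-2.7) = (-2.7 - (-4))/(-2 - (-4)) = 0.650000

P(-2.7) = 0×L_0(-2.7) + 12×L_1(-2.7)
P(-2.7) = 7.800000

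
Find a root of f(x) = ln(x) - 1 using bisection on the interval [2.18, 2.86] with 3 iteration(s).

f(x) = ln(x) - 1
Initial interval: [2.18, 2.86]

Iteration 1:
  c_1 = (2.180000 + 2.860000)/2 = 2.520000
  f(c_1) = f(2.520000) = -0.075741
  f(a) × f(c) ≥ 0, new interval: [2.520000, 2.860000]
Iteration 2:
  c_2 = (2.520000 + 2.860000)/2 = 2.690000
  f(c_2) = f(2.690000) = -0.010459
  f(a) × f(c) ≥ 0, new interval: [2.690000, 2.860000]
Iteration 3:
  c_3 = (2.690000 + 2.860000)/2 = 2.775000
  f(c_3) = f(2.775000) = 0.020651
  f(a) × f(c) < 0, new interval: [2.690000, 2.775000]

After 3 iteration(s), the approximation is c_3 = 2.775000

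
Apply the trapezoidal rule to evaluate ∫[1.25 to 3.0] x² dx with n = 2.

f(x) = x²
a = 1.25, b = 3.0, n = 2
h = (b - a)/n = 0.875000

Trapezoidal rule: (h/2)[f(x₀) + 2f(x₁) + 2f(x₂) + ... + f(xₙ)]

x_0 = 1.2500, f(x_0) = 1.562500, coefficient = 1
x_1 = 2.1250, f(x_1) = 4.515625, coefficient = 2
x_2 = 3.0000, f(x_2) = 9.000000, coefficient = 1

I ≈ (0.875000/2) × 19.593750 = 8.572266
Exact value: 8.348958
Error: 0.223307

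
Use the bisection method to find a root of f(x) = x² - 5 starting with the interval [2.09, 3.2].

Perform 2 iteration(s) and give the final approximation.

f(x) = x² - 5
Initial interval: [2.09, 3.2]

Iteration 1:
  c_1 = (2.090000 + 3.200000)/2 = 2.645000
  f(c_1) = f(2.645000) = 1.996025
  f(a) × f(c) < 0, new interval: [2.090000, 2.645000]
Iteration 2:
  c_2 = (2.090000 + 2.645000)/2 = 2.367500
  f(c_2) = f(2.367500) = 0.605056
  f(a) × f(c) < 0, new interval: [2.090000, 2.367500]

After 2 iteration(s), the approximation is c_2 = 2.367500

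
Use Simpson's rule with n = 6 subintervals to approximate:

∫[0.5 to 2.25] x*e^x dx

f(x) = x*e^x
a = 0.5, b = 2.25, n = 6
h = (b - a)/n = 0.291667

Simpson's rule: (h/3)[f(x₀) + 4f(x₁) + 2f(x₂) + ... + f(xₙ)]

x_0 = 0.5000, f(x_0) = 0.824361, coefficient = 1
x_1 = 0.7917, f(x_1) = 1.747265, coefficient = 4
x_2 = 1.0833, f(x_2) = 3.200721, coefficient = 2
x_3 = 1.3750, f(x_3) = 5.438230, coefficient = 4
x_4 = 1.6667, f(x_4) = 8.824150, coefficient = 2
x_5 = 1.9583, f(x_5) = 13.879697, coefficient = 4
x_6 = 2.2500, f(x_6) = 21.347406, coefficient = 1

I ≈ (0.291667/3) × 130.482278 = 12.685777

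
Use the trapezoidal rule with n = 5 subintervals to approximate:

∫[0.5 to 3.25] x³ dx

f(x) = x³
a = 0.5, b = 3.25, n = 5
h = (b - a)/n = 0.550000

Trapezoidal rule: (h/2)[f(x₀) + 2f(x₁) + 2f(x₂) + ... + f(xₙ)]

x_0 = 0.5000, f(x_0) = 0.125000, coefficient = 1
x_1 = 1.0500, f(x_1) = 1.157625, coefficient = 2
x_2 = 1.6000, f(x_2) = 4.096000, coefficient = 2
x_3 = 2.1500, f(x_3) = 9.938375, coefficient = 2
x_4 = 2.7000, f(x_4) = 19.683000, coefficient = 2
x_5 = 3.2500, f(x_5) = 34.328125, coefficient = 1

I ≈ (0.550000/2) × 104.203125 = 28.655859
Exact value: 27.875977
Error: 0.779883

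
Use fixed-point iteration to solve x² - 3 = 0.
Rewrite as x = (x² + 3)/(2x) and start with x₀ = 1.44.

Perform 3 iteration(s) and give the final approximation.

Equation: x² - 3 = 0
Fixed-point form: x = (x² + 3)/(2x)
x₀ = 1.44

x_1 = g(1.440000) = 1.761667
x_2 = g(1.761667) = 1.732300
x_3 = g(1.732300) = 1.732051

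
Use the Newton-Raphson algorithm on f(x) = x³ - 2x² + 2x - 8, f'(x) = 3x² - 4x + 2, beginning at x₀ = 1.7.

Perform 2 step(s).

f(x) = x³ - 2x² + 2x - 8
f'(x) = 3x² - 4x + 2
x₀ = 1.7

Newton-Raphson formula: x_{n+1} = x_n - f(x_n)/f'(x_n)

Iteration 1:
  f(1.700000) = -5.467000
  f'(1.700000) = 3.870000
  x_1 = 1.700000 - (-5.467000)/3.870000 = 3.112661
Iteration 2:
  f(3.112661) = 9.005524
  f'(3.112661) = 18.615339
  x_2 = 3.112661 - 9.005524/18.615339 = 2.628893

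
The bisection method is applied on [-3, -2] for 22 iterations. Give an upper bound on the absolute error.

Bisection error bound: |error| ≤ (b-a)/2^n
|error| ≤ (-2 - (-3))/2^22 = 1/2^22
|error| ≤ 0.0000002384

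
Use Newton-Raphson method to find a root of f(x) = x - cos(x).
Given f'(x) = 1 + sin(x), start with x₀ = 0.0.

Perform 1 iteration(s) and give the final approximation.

f(x) = x - cos(x)
f'(x) = 1 + sin(x)
x₀ = 0.0

Newton-Raphson formula: x_{n+1} = x_n - f(x_n)/f'(x_n)

Iteration 1:
  f(0.000000) = -1.000000
  f'(0.000000) = 1.000000
  x_1 = 0.000000 - (-1.000000)/1.000000 = 1.000000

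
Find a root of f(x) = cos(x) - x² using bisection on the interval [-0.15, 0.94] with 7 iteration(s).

f(x) = cos(x) - x²
Initial interval: [-0.15, 0.94]

Iteration 1:
  c_1 = (-0.150000 + 0.940000)/2 = 0.395000
  f(c_1) = f(0.395000) = 0.766972
  f(a) × f(c) ≥ 0, new interval: [0.395000, 0.940000]
Iteration 2:
  c_2 = (0.395000 + 0.940000)/2 = 0.667500
  f(c_2) = f(0.667500) = 0.339815
  f(a) × f(c) ≥ 0, new interval: [0.667500, 0.940000]
Iteration 3:
  c_3 = (0.667500 + 0.940000)/2 = 0.803750
  f(c_3) = f(0.803750) = 0.047998
  f(a) × f(c) ≥ 0, new interval: [0.803750, 0.940000]
Iteration 4:
  c_4 = (0.803750 + 0.940000)/2 = 0.871875
  f(c_4) = f(0.871875) = -0.116774
  f(a) × f(c) < 0, new interval: [0.803750, 0.871875]
Iteration 5:
  c_5 = (0.803750 + 0.871875)/2 = 0.837812
  f(c_5) = f(0.837812) = -0.032840
  f(a) × f(c) < 0, new interval: [0.803750, 0.837812]
Iteration 6:
  c_6 = (0.803750 + 0.837812)/2 = 0.820781
  f(c_6) = f(0.820781) = 0.007968
  f(a) × f(c) ≥ 0, new interval: [0.820781, 0.837812]
Iteration 7:
  c_7 = (0.820781 + 0.837812)/2 = 0.829297
  f(c_7) = f(0.829297) = -0.012339
  f(a) × f(c) < 0, new interval: [0.820781, 0.829297]

After 7 iteration(s), the approximation is c_7 = 0.829297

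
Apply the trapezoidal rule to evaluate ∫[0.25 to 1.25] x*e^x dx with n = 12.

f(x) = x*e^x
a = 0.25, b = 1.25, n = 12
h = (b - a)/n = 0.083333

Trapezoidal rule: (h/2)[f(x₀) + 2f(x₁) + 2f(x₂) + ... + f(xₙ)]

x_0 = 0.2500, f(x_0) = 0.321006, coefficient = 1
x_1 = 0.3333, f(x_1) = 0.465204, coefficient = 2
x_2 = 0.4167, f(x_2) = 0.632040, coefficient = 2
x_3 = 0.5000, f(x_3) = 0.824361, coefficient = 2
x_4 = 0.5833, f(x_4) = 1.045334, coefficient = 2
x_5 = 0.6667, f(x_5) = 1.298489, coefficient = 2
x_6 = 0.7500, f(x_6) = 1.587750, coefficient = 2
x_7 = 0.8333, f(x_7) = 1.917480, coefficient = 2
x_8 = 0.9167, f(x_8) = 2.292528, coefficient = 2
x_9 = 1.0000, f(x_9) = 2.718282, coefficient = 2
x_10 = 1.0833, f(x_10) = 3.200721, coefficient = 2
x_11 = 1.1667, f(x_11) = 3.746482, coefficient = 2
x_12 = 1.2500, f(x_12) = 4.362929, coefficient = 1

I ≈ (0.083333/2) × 44.141279 = 1.839220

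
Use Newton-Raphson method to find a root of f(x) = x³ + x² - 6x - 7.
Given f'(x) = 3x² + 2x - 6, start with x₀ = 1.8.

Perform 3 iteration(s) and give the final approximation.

f(x) = x³ + x² - 6x - 7
f'(x) = 3x² + 2x - 6
x₀ = 1.8

Newton-Raphson formula: x_{n+1} = x_n - f(x_n)/f'(x_n)

Iteration 1:
  f(1.800000) = -8.728000
  f'(1.800000) = 7.320000
  x_1 = 1.800000 - (-8.728000)/7.320000 = 2.992350
Iteration 2:
  f(2.992350) = 10.794027
  f'(2.992350) = 26.847170
  x_2 = 2.992350 - 10.794027/26.847170 = 2.590295
Iteration 3:
  f(2.590295) = 1.547778
  f'(2.590295) = 19.309477
  x_3 = 2.590295 - 1.547778/19.309477 = 2.510139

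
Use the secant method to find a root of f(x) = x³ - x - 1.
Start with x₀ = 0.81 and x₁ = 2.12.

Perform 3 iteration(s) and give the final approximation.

f(x) = x³ - x - 1
x₀ = 0.81, x₁ = 2.12

Secant formula: x_{n+1} = x_n - f(x_n)(x_n - x_{n-1})/(f(x_n) - f(x_{n-1}))

Iteration 1:
  f(0.810000) = -1.278559
  f(2.120000) = 6.408128
  x_2 = 2.120000 - 6.408128×(2.120000 - 0.810000)/(6.408128 - (-1.278559))
       = 1.027898
Iteration 2:
  f(2.120000) = 6.408128
  f(1.027898) = -0.941848
  x_3 = 1.027898 - (-0.941848)×(1.027898 - 2.120000)/(-0.941848 - 6.408128)
       = 1.167843
Iteration 3:
  f(1.027898) = -0.941848
  f(1.167843) = -0.575072
  x_4 = 1.167843 - (-0.575072)×(1.167843 - 1.027898)/(-0.575072 - (-0.941848))
       = 1.387264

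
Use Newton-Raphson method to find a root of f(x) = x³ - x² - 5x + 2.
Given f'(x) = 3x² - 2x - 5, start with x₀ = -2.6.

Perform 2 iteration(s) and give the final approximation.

f(x) = x³ - x² - 5x + 2
f'(x) = 3x² - 2x - 5
x₀ = -2.6

Newton-Raphson formula: x_{n+1} = x_n - f(x_n)/f'(x_n)

Iteration 1:
  f(-2.600000) = -9.336000
  f'(-2.600000) = 20.480000
  x_1 = -2.600000 - (-9.336000)/20.480000 = -2.144141
Iteration 2:
  f(-2.144141) = -1.733977
  f'(-2.144141) = 13.080298
  x_2 = -2.144141 - (-1.733977)/13.080298 = -2.011577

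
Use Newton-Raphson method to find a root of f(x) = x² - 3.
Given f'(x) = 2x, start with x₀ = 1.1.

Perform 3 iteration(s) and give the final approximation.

f(x) = x² - 3
f'(x) = 2x
x₀ = 1.1

Newton-Raphson formula: x_{n+1} = x_n - f(x_n)/f'(x_n)

Iteration 1:
  f(1.100000) = -1.790000
  f'(1.100000) = 2.200000
  x_1 = 1.100000 - (-1.790000)/2.200000 = 1.913636
Iteration 2:
  f(1.913636) = 0.662004
  f'(1.913636) = 3.827273
  x_2 = 1.913636 - 0.662004/3.827273 = 1.740666
Iteration 3:
  f(1.740666) = 0.029919
  f'(1.740666) = 3.481332
  x_3 = 1.740666 - 0.029919/3.481332 = 1.732072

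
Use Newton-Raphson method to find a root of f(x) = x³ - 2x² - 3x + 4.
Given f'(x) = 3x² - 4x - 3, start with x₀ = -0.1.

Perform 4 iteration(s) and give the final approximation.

f(x) = x³ - 2x² - 3x + 4
f'(x) = 3x² - 4x - 3
x₀ = -0.1

Newton-Raphson formula: x_{n+1} = x_n - f(x_n)/f'(x_n)

Iteration 1:
  f(-0.100000) = 4.279000
  f'(-0.100000) = -2.570000
  x_1 = -0.100000 - 4.279000/(-2.570000) = 1.564981
Iteration 2:
  f(1.564981) = -1.760376
  f'(1.564981) = -1.912430
  x_2 = 1.564981 - (-1.760376)/(-1.912430) = 0.644489
Iteration 3:
  f(0.644489) = 1.503500
  f'(0.644489) = -4.331858
  x_3 = 0.644489 - 1.503500/(-4.331858) = 0.991569
Iteration 4:
  f(0.991569) = 0.033796
  f'(0.991569) = -4.016649
  x_4 = 0.991569 - 0.033796/(-4.016649) = 0.999983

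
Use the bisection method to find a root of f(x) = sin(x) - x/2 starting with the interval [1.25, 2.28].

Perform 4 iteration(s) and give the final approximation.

f(x) = sin(x) - x/2
Initial interval: [1.25, 2.28]

Iteration 1:
  c_1 = (1.250000 + 2.280000)/2 = 1.765000
  f(c_1) = f(1.765000) = 0.098702
  f(a) × f(c) ≥ 0, new interval: [1.765000, 2.280000]
Iteration 2:
  c_2 = (1.765000 + 2.280000)/2 = 2.022500
  f(c_2) = f(2.022500) = -0.111545
  f(a) × f(c) < 0, new interval: [1.765000, 2.022500]
Iteration 3:
  c_3 = (1.765000 + 2.022500)/2 = 1.893750
  f(c_3) = f(1.893750) = 0.001427
  f(a) × f(c) ≥ 0, new interval: [1.893750, 2.022500]
Iteration 4:
  c_4 = (1.893750 + 2.022500)/2 = 1.958125
  f(c_4) = f(1.958125) = -0.053141
  f(a) × f(c) < 0, new interval: [1.893750, 1.958125]

After 4 iteration(s), the approximation is c_4 = 1.958125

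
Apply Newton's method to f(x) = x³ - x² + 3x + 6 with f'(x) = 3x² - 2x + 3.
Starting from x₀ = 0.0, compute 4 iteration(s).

f(x) = x³ - x² + 3x + 6
f'(x) = 3x² - 2x + 3
x₀ = 0.0

Newton-Raphson formula: x_{n+1} = x_n - f(x_n)/f'(x_n)

Iteration 1:
  f(0.000000) = 6.000000
  f'(0.000000) = 3.000000
  x_1 = 0.000000 - 6.000000/3.000000 = -2.000000
Iteration 2:
  f(-2.000000) = -12.000000
  f'(-2.000000) = 19.000000
  x_2 = -2.000000 - (-12.000000)/19.000000 = -1.368421
Iteration 3:
  f(-1.368421) = -2.540312
  f'(-1.368421) = 11.354571
  x_3 = -1.368421 - (-2.540312)/11.354571 = -1.144695
Iteration 4:
  f(-1.144695) = -0.244337
  f'(-1.144695) = 9.220371
  x_4 = -1.144695 - (-0.244337)/9.220371 = -1.118195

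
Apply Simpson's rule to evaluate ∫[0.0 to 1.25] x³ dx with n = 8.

f(x) = x³
a = 0.0, b = 1.25, n = 8
h = (b - a)/n = 0.156250

Simpson's rule: (h/3)[f(x₀) + 4f(x₁) + 2f(x₂) + ... + f(xₙ)]

x_0 = 0.0000, f(x_0) = 0.000000, coefficient = 1
x_1 = 0.1562, f(x_1) = 0.003815, coefficient = 4
x_2 = 0.3125, f(x_2) = 0.030518, coefficient = 2
x_3 = 0.4688, f(x_3) = 0.102997, coefficient = 4
x_4 = 0.6250, f(x_4) = 0.244141, coefficient = 2
x_5 = 0.7812, f(x_5) = 0.476837, coefficient = 4
x_6 = 0.9375, f(x_6) = 0.823975, coefficient = 2
x_7 = 1.0938, f(x_7) = 1.308441, coefficient = 4
x_8 = 1.2500, f(x_8) = 1.953125, coefficient = 1

I ≈ (0.156250/3) × 11.718750 = 0.610352
Exact value: 0.610352
Error: 0.000000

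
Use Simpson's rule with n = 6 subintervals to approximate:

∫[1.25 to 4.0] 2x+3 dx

f(x) = 2x+3
a = 1.25, b = 4.0, n = 6
h = (b - a)/n = 0.458333

Simpson's rule: (h/3)[f(x₀) + 4f(x₁) + 2f(x₂) + ... + f(xₙ)]

x_0 = 1.2500, f(x_0) = 5.500000, coefficient = 1
x_1 = 1.7083, f(x_1) = 6.416667, coefficient = 4
x_2 = 2.1667, f(x_2) = 7.333333, coefficient = 2
x_3 = 2.6250, f(x_3) = 8.250000, coefficient = 4
x_4 = 3.0833, f(x_4) = 9.166667, coefficient = 2
x_5 = 3.5417, f(x_5) = 10.083333, coefficient = 4
x_6 = 4.0000, f(x_6) = 11.000000, coefficient = 1

I ≈ (0.458333/3) × 148.500000 = 22.687500
Exact value: 22.687500
Error: 0.000000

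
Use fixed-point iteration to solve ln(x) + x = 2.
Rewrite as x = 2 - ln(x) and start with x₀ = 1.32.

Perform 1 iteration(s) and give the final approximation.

Equation: ln(x) + x = 2
Fixed-point form: x = 2 - ln(x)
x₀ = 1.32

x_1 = g(1.320000) = 1.722368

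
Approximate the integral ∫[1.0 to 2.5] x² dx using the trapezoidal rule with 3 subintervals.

f(x) = x²
a = 1.0, b = 2.5, n = 3
h = (b - a)/n = 0.500000

Trapezoidal rule: (h/2)[f(x₀) + 2f(x₁) + 2f(x₂) + ... + f(xₙ)]

x_0 = 1.0000, f(x_0) = 1.000000, coefficient = 1
x_1 = 1.5000, f(x_1) = 2.250000, coefficient = 2
x_2 = 2.0000, f(x_2) = 4.000000, coefficient = 2
x_3 = 2.5000, f(x_3) = 6.250000, coefficient = 1

I ≈ (0.500000/2) × 19.750000 = 4.937500
Exact value: 4.875000
Error: 0.062500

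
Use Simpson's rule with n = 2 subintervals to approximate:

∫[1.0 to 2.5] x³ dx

f(x) = x³
a = 1.0, b = 2.5, n = 2
h = (b - a)/n = 0.750000

Simpson's rule: (h/3)[f(x₀) + 4f(x₁) + 2f(x₂) + ... + f(xₙ)]

x_0 = 1.0000, f(x_0) = 1.000000, coefficient = 1
x_1 = 1.7500, f(x_1) = 5.359375, coefficient = 4
x_2 = 2.5000, f(x_2) = 15.625000, coefficient = 1

I ≈ (0.750000/3) × 38.062500 = 9.515625
Exact value: 9.515625
Error: 0.000000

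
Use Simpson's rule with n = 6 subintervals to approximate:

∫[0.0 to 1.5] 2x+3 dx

f(x) = 2x+3
a = 0.0, b = 1.5, n = 6
h = (b - a)/n = 0.250000

Simpson's rule: (h/3)[f(x₀) + 4f(x₁) + 2f(x₂) + ... + f(xₙ)]

x_0 = 0.0000, f(x_0) = 3.000000, coefficient = 1
x_1 = 0.2500, f(x_1) = 3.500000, coefficient = 4
x_2 = 0.5000, f(x_2) = 4.000000, coefficient = 2
x_3 = 0.7500, f(x_3) = 4.500000, coefficient = 4
x_4 = 1.0000, f(x_4) = 5.000000, coefficient = 2
x_5 = 1.2500, f(x_5) = 5.500000, coefficient = 4
x_6 = 1.5000, f(x_6) = 6.000000, coefficient = 1

I ≈ (0.250000/3) × 81.000000 = 6.750000
Exact value: 6.750000
Error: 0.000000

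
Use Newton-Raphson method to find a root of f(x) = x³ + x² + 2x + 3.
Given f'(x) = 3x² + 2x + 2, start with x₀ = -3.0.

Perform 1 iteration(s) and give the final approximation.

f(x) = x³ + x² + 2x + 3
f'(x) = 3x² + 2x + 2
x₀ = -3.0

Newton-Raphson formula: x_{n+1} = x_n - f(x_n)/f'(x_n)

Iteration 1:
  f(-3.000000) = -21.000000
  f'(-3.000000) = 23.000000
  x_1 = -3.000000 - (-21.000000)/23.000000 = -2.086957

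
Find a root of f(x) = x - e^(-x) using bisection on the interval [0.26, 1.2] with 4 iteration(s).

f(x) = x - e^(-x)
Initial interval: [0.26, 1.2]

Iteration 1:
  c_1 = (0.260000 + 1.200000)/2 = 0.730000
  f(c_1) = f(0.730000) = 0.248091
  f(a) × f(c) < 0, new interval: [0.260000, 0.730000]
Iteration 2:
  c_2 = (0.260000 + 0.730000)/2 = 0.495000
  f(c_2) = f(0.495000) = -0.114571
  f(a) × f(c) ≥ 0, new interval: [0.495000, 0.730000]
Iteration 3:
  c_3 = (0.495000 + 0.730000)/2 = 0.612500
  f(c_3) = f(0.612500) = 0.070506
  f(a) × f(c) < 0, new interval: [0.495000, 0.612500]
Iteration 4:
  c_4 = (0.495000 + 0.612500)/2 = 0.553750
  f(c_4) = f(0.553750) = -0.021040
  f(a) × f(c) ≥ 0, new interval: [0.553750, 0.612500]

After 4 iteration(s), the approximation is c_4 = 0.553750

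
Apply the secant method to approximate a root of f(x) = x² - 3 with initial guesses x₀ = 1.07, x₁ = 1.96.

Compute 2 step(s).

f(x) = x² - 3
x₀ = 1.07, x₁ = 1.96

Secant formula: x_{n+1} = x_n - f(x_n)(x_n - x_{n-1})/(f(x_n) - f(x_{n-1}))

Iteration 1:
  f(1.070000) = -1.855100
  f(1.960000) = 0.841600
  x_2 = 1.960000 - 0.841600×(1.960000 - 1.070000)/(0.841600 - (-1.855100))
       = 1.682244
Iteration 2:
  f(1.960000) = 0.841600
  f(1.682244) = -0.170054
  x_3 = 1.682244 - (-0.170054)×(1.682244 - 1.960000)/(-0.170054 - 0.841600)
       = 1.728934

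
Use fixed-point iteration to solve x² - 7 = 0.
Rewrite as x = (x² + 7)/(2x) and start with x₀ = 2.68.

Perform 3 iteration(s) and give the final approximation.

Equation: x² - 7 = 0
Fixed-point form: x = (x² + 7)/(2x)
x₀ = 2.68

x_1 = g(2.680000) = 2.645970
x_2 = g(2.645970) = 2.645751
x_3 = g(2.645751) = 2.645751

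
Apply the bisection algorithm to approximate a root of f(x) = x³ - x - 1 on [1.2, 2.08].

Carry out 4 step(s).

f(x) = x³ - x - 1
Initial interval: [1.2, 2.08]

Iteration 1:
  c_1 = (1.200000 + 2.080000)/2 = 1.640000
  f(c_1) = f(1.640000) = 1.770944
  f(a) × f(c) < 0, new interval: [1.200000, 1.640000]
Iteration 2:
  c_2 = (1.200000 + 1.640000)/2 = 1.420000
  f(c_2) = f(1.420000) = 0.443288
  f(a) × f(c) < 0, new interval: [1.200000, 1.420000]
Iteration 3:
  c_3 = (1.200000 + 1.420000)/2 = 1.310000
  f(c_3) = f(1.310000) = -0.061909
  f(a) × f(c) ≥ 0, new interval: [1.310000, 1.420000]
Iteration 4:
  c_4 = (1.310000 + 1.420000)/2 = 1.365000
  f(c_4) = f(1.365000) = 0.178302
  f(a) × f(c) < 0, new interval: [1.310000, 1.365000]

After 4 iteration(s), the approximation is c_4 = 1.365000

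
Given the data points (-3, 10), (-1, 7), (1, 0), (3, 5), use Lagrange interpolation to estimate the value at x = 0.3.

Lagrange interpolation formula:
P(x) = Σ yᵢ × Lᵢ(x)
where Lᵢ(x) = Π_{j≠i} (x - xⱼ)/(xᵢ - xⱼ)

L_0(0.3) = (0.3 - (-1))/(-3 - (-1)) × (0.3 - 1)/(-3 - 1) × (0.3 - 3)/(-3 - 3) = -0.051187
L_1(0.3) = (0.3 - (-3))/(-1 - (-3)) × (0.3 - 1)/(-1 - 1) × (0.3 - 3)/(-1 - 3) = 0.389812
L_2(0.3) = (0.3 - (-3))/(1 - (-3)) × (0.3 - (-1))/(1 - (-1)) × (0.3 - 3)/(1 - 3) = 0.723938
L_3(0.3) = (0.3 - (-3))/(3 - (-3)) × (0.3 - (-1))/(3 - (-1)) × (0.3 - 1)/(3 - 1) = -0.062562

P(0.3) = 10×L_0(0.3) + 7×L_1(0.3) + 0×L_2(0.3) + 5×L_3(0.3)
P(0.3) = 1.904000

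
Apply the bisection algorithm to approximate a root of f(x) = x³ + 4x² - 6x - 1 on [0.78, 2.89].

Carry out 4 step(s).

f(x) = x³ + 4x² - 6x - 1
Initial interval: [0.78, 2.89]

Iteration 1:
  c_1 = (0.780000 + 2.890000)/2 = 1.835000
  f(c_1) = f(1.835000) = 7.637758
  f(a) × f(c) < 0, new interval: [0.780000, 1.835000]
Iteration 2:
  c_2 = (0.780000 + 1.835000)/2 = 1.307500
  f(c_2) = f(1.307500) = 0.228470
  f(a) × f(c) < 0, new interval: [0.780000, 1.307500]
Iteration 3:
  c_3 = (0.780000 + 1.307500)/2 = 1.043750
  f(c_3) = f(1.043750) = -1.767768
  f(a) × f(c) ≥ 0, new interval: [1.043750, 1.307500]
Iteration 4:
  c_4 = (1.043750 + 1.307500)/2 = 1.175625
  f(c_4) = f(1.175625) = -0.900549
  f(a) × f(c) ≥ 0, new interval: [1.175625, 1.307500]

After 4 iteration(s), the approximation is c_4 = 1.175625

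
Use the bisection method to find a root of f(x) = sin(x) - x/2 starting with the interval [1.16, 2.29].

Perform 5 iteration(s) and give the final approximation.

f(x) = sin(x) - x/2
Initial interval: [1.16, 2.29]

Iteration 1:
  c_1 = (1.160000 + 2.290000)/2 = 1.725000
  f(c_1) = f(1.725000) = 0.125634
  f(a) × f(c) ≥ 0, new interval: [1.725000, 2.290000]
Iteration 2:
  c_2 = (1.725000 + 2.290000)/2 = 2.007500
  f(c_2) = f(2.007500) = -0.097599
  f(a) × f(c) < 0, new interval: [1.725000, 2.007500]
Iteration 3:
  c_3 = (1.725000 + 2.007500)/2 = 1.866250
  f(c_3) = f(1.866250) = 0.023545
  f(a) × f(c) ≥ 0, new interval: [1.866250, 2.007500]
Iteration 4:
  c_4 = (1.866250 + 2.007500)/2 = 1.936875
  f(c_4) = f(1.936875) = -0.034699
  f(a) × f(c) < 0, new interval: [1.866250, 1.936875]
Iteration 5:
  c_5 = (1.866250 + 1.936875)/2 = 1.901563
  f(c_5) = f(1.901563) = -0.004987
  f(a) × f(c) < 0, new interval: [1.866250, 1.901563]

After 5 iteration(s), the approximation is c_5 = 1.901563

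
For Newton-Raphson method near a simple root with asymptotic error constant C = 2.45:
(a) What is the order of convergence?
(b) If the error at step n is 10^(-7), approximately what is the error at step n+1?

(a) Newton-Raphson has quadratic (order 2) convergence near simple roots.
    This means |e_{n+1}| ≈ C|e_n|².

(b) With |e_n| = 10^(-7) and C = 2.45:
    |e_{n+1}| ≈ 2.45 × (10^(-7))² = 2.45 × 10^(-14)

(a) 2 (quadratic); (b) |e_{n+1}| ≈ 2.450e-14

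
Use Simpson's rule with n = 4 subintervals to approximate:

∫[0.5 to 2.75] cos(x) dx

f(x) = cos(x)
a = 0.5, b = 2.75, n = 4
h = (b - a)/n = 0.562500

Simpson's rule: (h/3)[f(x₀) + 4f(x₁) + 2f(x₂) + ... + f(xₙ)]

x_0 = 0.5000, f(x_0) = 0.877583, coefficient = 1
x_1 = 1.0625, f(x_1) = 0.486690, coefficient = 4
x_2 = 1.6250, f(x_2) = -0.054177, coefficient = 2
x_3 = 2.1875, f(x_3) = -0.578349, coefficient = 4
x_4 = 2.7500, f(x_4) = -0.924302, coefficient = 1

I ≈ (0.562500/3) × -0.521712 = -0.097821
Exact value: -0.097765
Error: 0.000056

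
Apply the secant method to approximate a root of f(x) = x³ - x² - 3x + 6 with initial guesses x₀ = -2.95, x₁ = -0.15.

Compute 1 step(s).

f(x) = x³ - x² - 3x + 6
x₀ = -2.95, x₁ = -0.15

Secant formula: x_{n+1} = x_n - f(x_n)(x_n - x_{n-1})/(f(x_n) - f(x_{n-1}))

Iteration 1:
  f(-2.950000) = -19.524875
  f(-0.150000) = 6.424125
  x_2 = -0.150000 - 6.424125×(-0.150000 - (-2.950000))/(6.424125 - (-19.524875))
       = -0.843189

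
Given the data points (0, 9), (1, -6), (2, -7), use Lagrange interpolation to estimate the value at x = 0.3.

Lagrange interpolation formula:
P(x) = Σ yᵢ × Lᵢ(x)
where Lᵢ(x) = Π_{j≠i} (x - xⱼ)/(xᵢ - xⱼ)

L_0(0.3) = (0.3 - 1)/(0 - 1) × (0.3 - 2)/(0 - 2) = 0.595000
L_1(0.3) = (0.3 - 0)/(1 - 0) × (0.3 - 2)/(1 - 2) = 0.510000
L_2(0.3) = (0.3 - 0)/(2 - 0) × (0.3 - 1)/(2 - 1) = -0.105000

P(0.3) = 9×L_0(0.3) + (-6)×L_1(0.3) + (-7)×L_2(0.3)
P(0.3) = 3.030000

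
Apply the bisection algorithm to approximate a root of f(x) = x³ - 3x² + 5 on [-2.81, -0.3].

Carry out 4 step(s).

f(x) = x³ - 3x² + 5
Initial interval: [-2.81, -0.3]

Iteration 1:
  c_1 = (-2.810000 + (-0.300000))/2 = -1.555000
  f(c_1) = f(-1.555000) = -6.014104
  f(a) × f(c) ≥ 0, new interval: [-1.555000, -0.300000]
Iteration 2:
  c_2 = (-1.555000 + (-0.300000))/2 = -0.927500
  f(c_2) = f(-0.927500) = 1.621344
  f(a) × f(c) < 0, new interval: [-1.555000, -0.927500]
Iteration 3:
  c_3 = (-1.555000 + (-0.927500))/2 = -1.241250
  f(c_3) = f(-1.241250) = -1.534501
  f(a) × f(c) ≥ 0, new interval: [-1.241250, -0.927500]
Iteration 4:
  c_4 = (-1.241250 + (-0.927500))/2 = -1.084375
  f(c_4) = f(-1.084375) = 0.197309
  f(a) × f(c) < 0, new interval: [-1.241250, -1.084375]

After 4 iteration(s), the approximation is c_4 = -1.084375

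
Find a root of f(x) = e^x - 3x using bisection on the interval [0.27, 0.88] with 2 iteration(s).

f(x) = e^x - 3x
Initial interval: [0.27, 0.88]

Iteration 1:
  c_1 = (0.270000 + 0.880000)/2 = 0.575000
  f(c_1) = f(0.575000) = 0.052131
  f(a) × f(c) ≥ 0, new interval: [0.575000, 0.880000]
Iteration 2:
  c_2 = (0.575000 + 0.880000)/2 = 0.727500
  f(c_2) = f(0.727500) = -0.112601
  f(a) × f(c) < 0, new interval: [0.575000, 0.727500]

After 2 iteration(s), the approximation is c_2 = 0.727500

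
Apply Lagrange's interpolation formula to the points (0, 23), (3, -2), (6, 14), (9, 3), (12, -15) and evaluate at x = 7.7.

Lagrange interpolation formula:
P(x) = Σ yᵢ × Lᵢ(x)
where Lᵢ(x) = Π_{j≠i} (x - xⱼ)/(xᵢ - xⱼ)

L_0(7.7) = (7.7 - 3)/(0 - 3) × (7.7 - 6)/(0 - 6) × (7.7 - 9)/(0 - 9) × (7.7 - 12)/(0 - 12) = 0.022975
L_1(7.7) = (7.7 - 0)/(3 - 0) × (7.7 - 6)/(3 - 6) × (7.7 - 9)/(3 - 9) × (7.7 - 12)/(3 - 12) = -0.150562
L_2(7.7) = (7.7 - 0)/(6 - 0) × (7.7 - 3)/(6 - 3) × (7.7 - 9)/(6 - 9) × (7.7 - 12)/(6 - 12) = 0.624389
L_3(7.7) = (7.7 - 0)/(9 - 0) × (7.7 - 3)/(9 - 3) × (7.7 - 6)/(9 - 6) × (7.7 - 12)/(9 - 12) = 0.544339
L_4(7.7) = (7.7 - 0)/(12 - 0) × (7.7 - 3)/(12 - 3) × (7.7 - 6)/(12 - 6) × (7.7 - 9)/(12 - 9) = -0.041142

P(7.7) = 23×L_0(7.7) + (-2)×L_1(7.7) + 14×L_2(7.7) + 3×L_3(7.7) + (-15)×L_4(7.7)
P(7.7) = 11.821153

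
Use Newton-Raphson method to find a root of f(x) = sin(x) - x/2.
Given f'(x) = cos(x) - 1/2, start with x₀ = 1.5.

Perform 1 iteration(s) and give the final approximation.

f(x) = sin(x) - x/2
f'(x) = cos(x) - 1/2
x₀ = 1.5

Newton-Raphson formula: x_{n+1} = x_n - f(x_n)/f'(x_n)

Iteration 1:
  f(1.500000) = 0.247495
  f'(1.500000) = -0.429263
  x_1 = 1.500000 - 0.247495/(-0.429263) = 2.076558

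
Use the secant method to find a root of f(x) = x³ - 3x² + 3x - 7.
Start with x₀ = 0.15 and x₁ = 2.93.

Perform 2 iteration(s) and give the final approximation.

f(x) = x³ - 3x² + 3x - 7
x₀ = 0.15, x₁ = 2.93

Secant formula: x_{n+1} = x_n - f(x_n)(x_n - x_{n-1})/(f(x_n) - f(x_{n-1}))

Iteration 1:
  f(0.150000) = -6.614125
  f(2.930000) = 1.189057
  x_2 = 2.930000 - 1.189057×(2.930000 - 0.150000)/(1.189057 - (-6.614125))
       = 2.506381
Iteration 2:
  f(2.930000) = 1.189057
  f(2.506381) = -2.581747
  x_3 = 2.506381 - (-2.581747)×(2.506381 - 2.930000)/(-2.581747 - 1.189057)
       = 2.796419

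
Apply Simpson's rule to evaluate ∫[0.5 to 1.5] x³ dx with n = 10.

f(x) = x³
a = 0.5, b = 1.5, n = 10
h = (b - a)/n = 0.100000

Simpson's rule: (h/3)[f(x₀) + 4f(x₁) + 2f(x₂) + ... + f(xₙ)]

x_0 = 0.5000, f(x_0) = 0.125000, coefficient = 1
x_1 = 0.6000, f(x_1) = 0.216000, coefficient = 4
x_2 = 0.7000, f(x_2) = 0.343000, coefficient = 2
x_3 = 0.8000, f(x_3) = 0.512000, coefficient = 4
x_4 = 0.9000, f(x_4) = 0.729000, coefficient = 2
x_5 = 1.0000, f(x_5) = 1.000000, coefficient = 4
x_6 = 1.1000, f(x_6) = 1.331000, coefficient = 2
x_7 = 1.2000, f(x_7) = 1.728000, coefficient = 4
x_8 = 1.3000, f(x_8) = 2.197000, coefficient = 2
x_9 = 1.4000, f(x_9) = 2.744000, coefficient = 4
x_10 = 1.5000, f(x_10) = 3.375000, coefficient = 1

I ≈ (0.100000/3) × 37.500000 = 1.250000
Exact value: 1.250000
Error: 0.000000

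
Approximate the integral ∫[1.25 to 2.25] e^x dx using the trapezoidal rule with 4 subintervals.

f(x) = e^x
a = 1.25, b = 2.25, n = 4
h = (b - a)/n = 0.250000

Trapezoidal rule: (h/2)[f(x₀) + 2f(x₁) + 2f(x₂) + ... + f(xₙ)]

x_0 = 1.2500, f(x_0) = 3.490343, coefficient = 1
x_1 = 1.5000, f(x_1) = 4.481689, coefficient = 2
x_2 = 1.7500, f(x_2) = 5.754603, coefficient = 2
x_3 = 2.0000, f(x_3) = 7.389056, coefficient = 2
x_4 = 2.2500, f(x_4) = 9.487736, coefficient = 1

I ≈ (0.250000/2) × 48.228774 = 6.028597
Exact value: 5.997393
Error: 0.031204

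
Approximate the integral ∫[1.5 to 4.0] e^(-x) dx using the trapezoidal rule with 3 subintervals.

f(x) = e^(-x)
a = 1.5, b = 4.0, n = 3
h = (b - a)/n = 0.833333

Trapezoidal rule: (h/2)[f(x₀) + 2f(x₁) + 2f(x₂) + ... + f(xₙ)]

x_0 = 1.5000, f(x_0) = 0.223130, coefficient = 1
x_1 = 2.3333, f(x_1) = 0.096972, coefficient = 2
x_2 = 3.1667, f(x_2) = 0.042144, coefficient = 2
x_3 = 4.0000, f(x_3) = 0.018316, coefficient = 1

I ≈ (0.833333/2) × 0.519677 = 0.216532
Exact value: 0.204815
Error: 0.011718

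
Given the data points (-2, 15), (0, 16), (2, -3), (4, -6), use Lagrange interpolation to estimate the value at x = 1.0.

Lagrange interpolation formula:
P(x) = Σ yᵢ × Lᵢ(x)
where Lᵢ(x) = Π_{j≠i} (x - xⱼ)/(xᵢ - xⱼ)

L_0(1.0) = (1.0 - 0)/(-2 - 0) × (1.0 - 2)/(-2 - 2) × (1.0 - 4)/(-2 - 4) = -0.062500
L_1(1.0) = (1.0 - (-2))/(0 - (-2)) × (1.0 - 2)/(0 - 2) × (1.0 - 4)/(0 - 4) = 0.562500
L_2(1.0) = (1.0 - (-2))/(2 - (-2)) × (1.0 - 0)/(2 - 0) × (1.0 - 4)/(2 - 4) = 0.562500
L_3(1.0) = (1.0 - (-2))/(4 - (-2)) × (1.0 - 0)/(4 - 0) × (1.0 - 2)/(4 - 2) = -0.062500

P(1.0) = 15×L_0(1.0) + 16×L_1(1.0) + (-3)×L_2(1.0) + (-6)×L_3(1.0)
P(1.0) = 6.750000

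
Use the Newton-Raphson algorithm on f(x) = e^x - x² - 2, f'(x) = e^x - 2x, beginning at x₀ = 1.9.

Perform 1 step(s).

f(x) = e^x - x² - 2
f'(x) = e^x - 2x
x₀ = 1.9

Newton-Raphson formula: x_{n+1} = x_n - f(x_n)/f'(x_n)

Iteration 1:
  f(1.900000) = 1.075894
  f'(1.900000) = 2.885894
  x_1 = 1.900000 - 1.075894/2.885894 = 1.527189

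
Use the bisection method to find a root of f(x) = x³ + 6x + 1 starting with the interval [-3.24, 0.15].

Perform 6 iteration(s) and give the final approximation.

f(x) = x³ + 6x + 1
Initial interval: [-3.24, 0.15]

Iteration 1:
  c_1 = (-3.240000 + 0.150000)/2 = -1.545000
  f(c_1) = f(-1.545000) = -11.957954
  f(a) × f(c) ≥ 0, new interval: [-1.545000, 0.150000]
Iteration 2:
  c_2 = (-1.545000 + 0.150000)/2 = -0.697500
  f(c_2) = f(-0.697500) = -3.524338
  f(a) × f(c) ≥ 0, new interval: [-0.697500, 0.150000]
Iteration 3:
  c_3 = (-0.697500 + 0.150000)/2 = -0.273750
  f(c_3) = f(-0.273750) = -0.663015
  f(a) × f(c) ≥ 0, new interval: [-0.273750, 0.150000]
Iteration 4:
  c_4 = (-0.273750 + 0.150000)/2 = -0.061875
  f(c_4) = f(-0.061875) = 0.628513
  f(a) × f(c) < 0, new interval: [-0.273750, -0.061875]
Iteration 5:
  c_5 = (-0.273750 + (-0.061875))/2 = -0.167813
  f(c_5) = f(-0.167813) = -0.011601
  f(a) × f(c) ≥ 0, new interval: [-0.167813, -0.061875]
Iteration 6:
  c_6 = (-0.167813 + (-0.061875))/2 = -0.114844
  f(c_6) = f(-0.114844) = 0.309423
  f(a) × f(c) < 0, new interval: [-0.167813, -0.114844]

After 6 iteration(s), the approximation is c_6 = -0.114844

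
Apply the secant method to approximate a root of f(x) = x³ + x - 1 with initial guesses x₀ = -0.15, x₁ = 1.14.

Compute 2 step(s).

f(x) = x³ + x - 1
x₀ = -0.15, x₁ = 1.14

Secant formula: x_{n+1} = x_n - f(x_n)(x_n - x_{n-1})/(f(x_n) - f(x_{n-1}))

Iteration 1:
  f(-0.150000) = -1.153375
  f(1.140000) = 1.621544
  x_2 = 1.140000 - 1.621544×(1.140000 - (-0.150000))/(1.621544 - (-1.153375))
       = 0.386179
Iteration 2:
  f(1.140000) = 1.621544
  f(0.386179) = -0.556228
  x_3 = 0.386179 - (-0.556228)×(0.386179 - 1.140000)/(-0.556228 - 1.621544)
       = 0.578714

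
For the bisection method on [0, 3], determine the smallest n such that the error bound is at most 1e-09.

We need (b-a)/2^n ≤ 1e-09
(3 - 0)/2^n ≤ 1e-09
3/2^n ≤ 1e-09
2^n ≥ 3000000000
n ≥ log₂(3000000000) = 31.48
n ≥ 32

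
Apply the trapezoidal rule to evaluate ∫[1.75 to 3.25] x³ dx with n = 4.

f(x) = x³
a = 1.75, b = 3.25, n = 4
h = (b - a)/n = 0.375000

Trapezoidal rule: (h/2)[f(x₀) + 2f(x₁) + 2f(x₂) + ... + f(xₙ)]

x_0 = 1.7500, f(x_0) = 5.359375, coefficient = 1
x_1 = 2.1250, f(x_1) = 9.595703, coefficient = 2
x_2 = 2.5000, f(x_2) = 15.625000, coefficient = 2
x_3 = 2.8750, f(x_3) = 23.763672, coefficient = 2
x_4 = 3.2500, f(x_4) = 34.328125, coefficient = 1

I ≈ (0.375000/2) × 137.656250 = 25.810547
Exact value: 25.546875
Error: 0.263672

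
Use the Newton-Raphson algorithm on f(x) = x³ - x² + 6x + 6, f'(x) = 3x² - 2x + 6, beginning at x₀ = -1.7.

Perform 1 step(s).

f(x) = x³ - x² + 6x + 6
f'(x) = 3x² - 2x + 6
x₀ = -1.7

Newton-Raphson formula: x_{n+1} = x_n - f(x_n)/f'(x_n)

Iteration 1:
  f(-1.700000) = -12.003000
  f'(-1.700000) = 18.070000
  x_1 = -1.700000 - (-12.003000)/18.070000 = -1.035750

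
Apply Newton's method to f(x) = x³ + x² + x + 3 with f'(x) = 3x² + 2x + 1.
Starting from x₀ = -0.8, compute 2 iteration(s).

f(x) = x³ + x² + x + 3
f'(x) = 3x² + 2x + 1
x₀ = -0.8

Newton-Raphson formula: x_{n+1} = x_n - f(x_n)/f'(x_n)

Iteration 1:
  f(-0.800000) = 2.328000
  f'(-0.800000) = 1.320000
  x_1 = -0.800000 - 2.328000/1.320000 = -2.563636
Iteration 2:
  f(-2.563636) = -9.840216
  f'(-2.563636) = 15.589421
  x_2 = -2.563636 - (-9.840216)/15.589421 = -1.932425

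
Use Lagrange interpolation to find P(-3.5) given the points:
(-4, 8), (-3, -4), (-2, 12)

Lagrange interpolation formula:
P(x) = Σ yᵢ × Lᵢ(x)
where Lᵢ(x) = Π_{j≠i} (x - xⱼ)/(xᵢ - xⱼ)

L_0(-3.5) = (-3.5 - (-3))/(-4 - (-3)) × (-3.5 - (-2))/(-4 - (-2)) = 0.375000
L_1(-3.5) = (-3.5 - (-4))/(-3 - (-4)) × (-3.5 - (-2))/(-3 - (-2)) = 0.750000
L_2(-3.5) = (-3.5 - (-4))/(-2 - (-4)) × (-3.5 - (-3))/(-2 - (-3)) = -0.125000

P(-3.5) = 8×L_0(-3.5) + (-4)×L_1(-3.5) + 12×L_2(-3.5)
P(-3.5) = -1.500000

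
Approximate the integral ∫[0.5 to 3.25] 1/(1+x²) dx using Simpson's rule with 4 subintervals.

f(x) = 1/(1+x²)
a = 0.5, b = 3.25, n = 4
h = (b - a)/n = 0.687500

Simpson's rule: (h/3)[f(x₀) + 4f(x₁) + 2f(x₂) + ... + f(xₙ)]

x_0 = 0.5000, f(x_0) = 0.800000, coefficient = 1
x_1 = 1.1875, f(x_1) = 0.414911, coefficient = 4
x_2 = 1.8750, f(x_2) = 0.221453, coefficient = 2
x_3 = 2.5625, f(x_3) = 0.132163, coefficient = 4
x_4 = 3.2500, f(x_4) = 0.086486, coefficient = 1

I ≈ (0.687500/3) × 3.517689 = 0.806137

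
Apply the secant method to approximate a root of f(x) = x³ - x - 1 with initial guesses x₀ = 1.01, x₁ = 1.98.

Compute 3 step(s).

f(x) = x³ - x - 1
x₀ = 1.01, x₁ = 1.98

Secant formula: x_{n+1} = x_n - f(x_n)(x_n - x_{n-1})/(f(x_n) - f(x_{n-1}))

Iteration 1:
  f(1.010000) = -0.979699
  f(1.980000) = 4.782392
  x_2 = 1.980000 - 4.782392×(1.980000 - 1.010000)/(4.782392 - (-0.979699))
       = 1.174924
Iteration 2:
  f(1.980000) = 4.782392
  f(1.174924) = -0.553004
  x_3 = 1.174924 - (-0.553004)×(1.174924 - 1.980000)/(-0.553004 - 4.782392)
       = 1.258369
Iteration 3:
  f(1.174924) = -0.553004
  f(1.258369) = -0.265752
  x_4 = 1.258369 - (-0.265752)×(1.258369 - 1.174924)/(-0.265752 - (-0.553004))
       = 1.335568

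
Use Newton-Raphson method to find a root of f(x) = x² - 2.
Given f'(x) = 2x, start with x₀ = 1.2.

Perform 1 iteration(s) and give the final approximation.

f(x) = x² - 2
f'(x) = 2x
x₀ = 1.2

Newton-Raphson formula: x_{n+1} = x_n - f(x_n)/f'(x_n)

Iteration 1:
  f(1.200000) = -0.560000
  f'(1.200000) = 2.400000
  x_1 = 1.200000 - (-0.560000)/2.400000 = 1.433333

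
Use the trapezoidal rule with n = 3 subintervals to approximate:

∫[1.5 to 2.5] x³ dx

f(x) = x³
a = 1.5, b = 2.5, n = 3
h = (b - a)/n = 0.333333

Trapezoidal rule: (h/2)[f(x₀) + 2f(x₁) + 2f(x₂) + ... + f(xₙ)]

x_0 = 1.5000, f(x_0) = 3.375000, coefficient = 1
x_1 = 1.8333, f(x_1) = 6.162037, coefficient = 2
x_2 = 2.1667, f(x_2) = 10.171296, coefficient = 2
x_3 = 2.5000, f(x_3) = 15.625000, coefficient = 1

I ≈ (0.333333/2) × 51.666667 = 8.611111
Exact value: 8.500000
Error: 0.111111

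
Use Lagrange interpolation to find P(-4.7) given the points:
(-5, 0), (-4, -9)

Lagrange interpolation formula:
P(x) = Σ yᵢ × Lᵢ(x)
where Lᵢ(x) = Π_{j≠i} (x - xⱼ)/(xᵢ - xⱼ)

L_0(-4.7) = (-4.7 - (-4))/(-5 - (-4)) = 0.700000
L_1(-4.7) = (-4.7 - (-5))/(-4 - (-5)) = 0.300000

P(-4.7) = 0×L_0(-4.7) + (-9)×L_1(-4.7)
P(-4.7) = -2.700000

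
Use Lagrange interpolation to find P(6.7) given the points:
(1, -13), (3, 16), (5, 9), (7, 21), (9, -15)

Lagrange interpolation formula:
P(x) = Σ yᵢ × Lᵢ(x)
where Lᵢ(x) = Π_{j≠i} (x - xⱼ)/(xᵢ - xⱼ)

L_0(6.7) = (6.7 - 3)/(1 - 3) × (6.7 - 5)/(1 - 5) × (6.7 - 7)/(1 - 7) × (6.7 - 9)/(1 - 9) = 0.011302
L_1(6.7) = (6.7 - 1)/(3 - 1) × (6.7 - 5)/(3 - 5) × (6.7 - 7)/(3 - 7) × (6.7 - 9)/(3 - 9) = -0.069647
L_2(6.7) = (6.7 - 1)/(5 - 1) × (6.7 - 3)/(5 - 3) × (6.7 - 7)/(5 - 7) × (6.7 - 9)/(5 - 9) = 0.227377
L_3(6.7) = (6.7 - 1)/(7 - 1) × (6.7 - 3)/(7 - 3) × (6.7 - 5)/(7 - 5) × (6.7 - 9)/(7 - 9) = 0.858978
L_4(6.7) = (6.7 - 1)/(9 - 1) × (6.7 - 3)/(9 - 3) × (6.7 - 5)/(9 - 5) × (6.7 - 7)/(9 - 7) = -0.028010

P(6.7) = (-13)×L_0(6.7) + 16×L_1(6.7) + 9×L_2(6.7) + 21×L_3(6.7) + (-15)×L_4(6.7)
P(6.7) = 19.243802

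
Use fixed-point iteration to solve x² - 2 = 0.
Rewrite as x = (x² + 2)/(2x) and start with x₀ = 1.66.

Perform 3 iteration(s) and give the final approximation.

Equation: x² - 2 = 0
Fixed-point form: x = (x² + 2)/(2x)
x₀ = 1.66

x_1 = g(1.660000) = 1.432410
x_2 = g(1.432410) = 1.414329
x_3 = g(1.414329) = 1.414214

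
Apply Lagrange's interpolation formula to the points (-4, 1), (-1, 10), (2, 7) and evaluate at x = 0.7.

Lagrange interpolation formula:
P(x) = Σ yᵢ × Lᵢ(x)
where Lᵢ(x) = Π_{j≠i} (x - xⱼ)/(xᵢ - xⱼ)

L_0(0.7) = (0.7 - (-1))/(-4 - (-1)) × (0.7 - 2)/(-4 - 2) = -0.122778
L_1(0.7) = (0.7 - (-4))/(-1 - (-4)) × (0.7 - 2)/(-1 - 2) = 0.678889
L_2(0.7) = (0.7 - (-4))/(2 - (-4)) × (0.7 - (-1))/(2 - (-1)) = 0.443889

P(0.7) = 1×L_0(0.7) + 10×L_1(0.7) + 7×L_2(0.7)
P(0.7) = 9.773333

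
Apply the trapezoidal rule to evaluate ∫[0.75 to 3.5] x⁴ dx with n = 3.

f(x) = x⁴
a = 0.75, b = 3.5, n = 3
h = (b - a)/n = 0.916667

Trapezoidal rule: (h/2)[f(x₀) + 2f(x₁) + 2f(x₂) + ... + f(xₙ)]

x_0 = 0.7500, f(x_0) = 0.316406, coefficient = 1
x_1 = 1.6667, f(x_1) = 7.716049, coefficient = 2
x_2 = 2.5833, f(x_2) = 44.537085, coefficient = 2
x_3 = 3.5000, f(x_3) = 150.062500, coefficient = 1

I ≈ (0.916667/2) × 254.885176 = 116.822372
Exact value: 104.996289
Error: 11.826083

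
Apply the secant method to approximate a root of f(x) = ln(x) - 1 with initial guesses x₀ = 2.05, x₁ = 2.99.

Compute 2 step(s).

f(x) = ln(x) - 1
x₀ = 2.05, x₁ = 2.99

Secant formula: x_{n+1} = x_n - f(x_n)(x_n - x_{n-1})/(f(x_n) - f(x_{n-1}))

Iteration 1:
  f(2.050000) = -0.282160
  f(2.990000) = 0.095273
  x_2 = 2.990000 - 0.095273×(2.990000 - 2.050000)/(0.095273 - (-0.282160))
       = 2.752721
Iteration 2:
  f(2.990000) = 0.095273
  f(2.752721) = 0.012590
  x_3 = 2.752721 - 0.012590×(2.752721 - 2.990000)/(0.012590 - 0.095273)
       = 2.716591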